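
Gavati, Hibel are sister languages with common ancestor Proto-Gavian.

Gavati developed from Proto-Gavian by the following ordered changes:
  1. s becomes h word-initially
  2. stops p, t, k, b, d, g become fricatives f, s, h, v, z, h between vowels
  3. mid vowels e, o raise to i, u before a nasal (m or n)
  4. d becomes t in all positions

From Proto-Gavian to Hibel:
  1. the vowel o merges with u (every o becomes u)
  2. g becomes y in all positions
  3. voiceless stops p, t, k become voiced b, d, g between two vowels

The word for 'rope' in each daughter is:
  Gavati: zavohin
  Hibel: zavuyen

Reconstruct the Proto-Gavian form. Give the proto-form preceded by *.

*zavogen

Position 6: Gavati has i, Hibel has e. Hibel preserves e here (none of its changes turn any other segment into e), so the proto-segment is *e.
Position 4: Gavati has o, Hibel has u. Gavati preserves o here (none of its changes turn any other segment into o), so the proto-segment is *o.
Continuing position by position gives *zavogen; check it forward:
Gavati: *zavogen
  zavogen (rule 1 does not apply)
  zavogen → zavohen   [intervocalic lenition]
  zavohen → zavohin   [pre-nasal raising]
  zavohin (rule 4 does not apply)
  giving Gavati zavohin.
Hibel: *zavogen
  zavogen → zavugen   [vowel merger]
  zavugen → zavuyen   [unconditioned shift]
  zavuyen (rule 3 does not apply)
  giving Hibel zavuyen.
No other proto-form is consistent with every reflex, so the reconstruction is *zavogen.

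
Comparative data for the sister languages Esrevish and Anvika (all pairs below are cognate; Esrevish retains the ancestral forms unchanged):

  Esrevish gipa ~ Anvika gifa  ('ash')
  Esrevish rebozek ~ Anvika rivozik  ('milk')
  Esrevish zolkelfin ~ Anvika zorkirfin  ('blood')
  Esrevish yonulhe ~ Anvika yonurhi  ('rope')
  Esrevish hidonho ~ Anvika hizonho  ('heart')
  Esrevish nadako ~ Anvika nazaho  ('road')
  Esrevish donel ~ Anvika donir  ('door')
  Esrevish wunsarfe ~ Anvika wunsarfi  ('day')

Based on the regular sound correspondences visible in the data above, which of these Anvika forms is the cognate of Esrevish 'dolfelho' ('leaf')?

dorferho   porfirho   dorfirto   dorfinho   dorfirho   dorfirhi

dorfirho

zolkelfin ~ zorkirfin — Esrevish l corresponds to Anvika r after a vowel, before a labial obstruent.
rebozek ~ rivozik, zolkelfin ~ zorkirfin — Esrevish e corresponds to Anvika i after a consonant, before a consonant other than r, m, n, p, b, f, v.
zolkelfin ~ zorkirfin, yonulhe ~ yonurhi — Esrevish l corresponds to Anvika r after a vowel, before a consonant other than r, m, n, p, b, f, v.
Applying these to Esrevish 'dolfelho':
  dolfelho → dorfelho   (l→r after a vowel, before a labial obstruent)
  dorfelho → dorfilho   (e→i after a consonant, before a consonant other than r, m, n, p, b, f, v)
  dorfilho → dorfirho   (l→r after a vowel, before a consonant other than r, m, n, p, b, f, v)
So the Anvika cognate is 'dorfirho'.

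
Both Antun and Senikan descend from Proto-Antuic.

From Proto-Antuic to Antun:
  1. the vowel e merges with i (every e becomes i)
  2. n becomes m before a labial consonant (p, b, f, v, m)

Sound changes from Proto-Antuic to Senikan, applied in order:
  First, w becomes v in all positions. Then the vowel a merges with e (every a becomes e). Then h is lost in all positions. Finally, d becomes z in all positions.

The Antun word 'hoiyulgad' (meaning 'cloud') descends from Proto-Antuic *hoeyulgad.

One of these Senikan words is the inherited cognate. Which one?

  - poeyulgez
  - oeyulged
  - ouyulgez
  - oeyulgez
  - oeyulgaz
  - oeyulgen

oeyulgez

Senikan: *hoeyulgad > hoeyulged > oeyulged > oeyulgez  (by vowel merger, h-loss, unconditioned shift)
The other candidates each miss or misapply at least one Senikan change.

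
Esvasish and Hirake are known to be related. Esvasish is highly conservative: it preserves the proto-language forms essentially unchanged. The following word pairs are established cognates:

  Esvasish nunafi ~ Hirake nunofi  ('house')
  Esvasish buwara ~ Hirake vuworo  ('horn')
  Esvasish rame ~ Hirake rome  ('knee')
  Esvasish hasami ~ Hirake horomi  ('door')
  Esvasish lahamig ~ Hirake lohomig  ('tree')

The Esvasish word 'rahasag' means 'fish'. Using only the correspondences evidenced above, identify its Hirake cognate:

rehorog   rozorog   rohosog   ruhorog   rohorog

rohorog

hasami ~ horomi, lahamig ~ lohomig — Esvasish a corresponds to Hirake o after a consonant, before a consonant other than r, m, n, p, b, f, v.
hasami ~ horomi — Esvasish s corresponds to Hirake r between vowels (before a back vowel).
Applying these to Esvasish 'rahasag':
  rahasag → rohasag   (a→o after a consonant, before a consonant other than r, m, n, p, b, f, v)
  rohasag → rohosag   (a→o after a consonant, before a consonant other than r, m, n, p, b, f, v)
  rohosag → rohorag   (s→r between vowels (before a back vowel))
  rohorag → rohorog   (a→o after a consonant, before a consonant other than r, m, n, p, b, f, v)
So the Hirake cognate is 'rohorog'.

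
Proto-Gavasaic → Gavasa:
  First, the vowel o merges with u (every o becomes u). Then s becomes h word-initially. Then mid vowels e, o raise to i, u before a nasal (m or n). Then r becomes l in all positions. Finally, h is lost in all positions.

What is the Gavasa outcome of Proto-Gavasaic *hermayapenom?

Gavasa: start from *hermayapenom.
  rule 1 (vowel merger): hermayapenom → hermayapenum
  rule 2: no change — hermayapenum
  rule 3 (pre-nasal raising): hermayapenum → hermayapinum
  rule 4 (unconditioned shift): hermayapinum → helmayapinum
  rule 5 (h-loss): helmayapinum → elmayapinum
  ⇒ Gavasa elmayapinum

elmayapinum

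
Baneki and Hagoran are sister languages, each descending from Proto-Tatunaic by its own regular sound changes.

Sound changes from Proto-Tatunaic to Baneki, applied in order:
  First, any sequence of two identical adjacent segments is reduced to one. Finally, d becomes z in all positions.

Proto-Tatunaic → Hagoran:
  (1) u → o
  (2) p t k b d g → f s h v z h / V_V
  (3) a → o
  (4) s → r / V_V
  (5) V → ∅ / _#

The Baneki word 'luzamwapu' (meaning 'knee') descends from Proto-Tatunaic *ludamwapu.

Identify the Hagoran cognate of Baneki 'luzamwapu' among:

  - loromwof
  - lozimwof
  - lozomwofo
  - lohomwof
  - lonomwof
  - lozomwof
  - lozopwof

lozomwof

Hagoran: *ludamwapu > lodamwapo > lozamwafo > lozomwofo > lozomwof  (by vowel merger, intervocalic lenition, vowel merger, apocope)
Among the options, 'lozomwof' alone shows every Hagoran change applied in order.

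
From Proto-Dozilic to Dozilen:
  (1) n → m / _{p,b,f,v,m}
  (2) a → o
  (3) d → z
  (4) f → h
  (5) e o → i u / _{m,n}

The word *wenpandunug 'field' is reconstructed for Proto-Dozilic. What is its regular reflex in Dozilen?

wimpunzunug

Dozilen: *wenpandunug
  wenpandunug → wempandunug   [nasal place assimilation]
  wempandunug → wempondunug   [vowel merger]
  wempondunug → wemponzunug   [unconditioned shift]
  wemponzunug (rule 4 does not apply)
  wemponzunug → wimpunzunug   [pre-nasal raising]
  giving Dozilen wimpunzunug.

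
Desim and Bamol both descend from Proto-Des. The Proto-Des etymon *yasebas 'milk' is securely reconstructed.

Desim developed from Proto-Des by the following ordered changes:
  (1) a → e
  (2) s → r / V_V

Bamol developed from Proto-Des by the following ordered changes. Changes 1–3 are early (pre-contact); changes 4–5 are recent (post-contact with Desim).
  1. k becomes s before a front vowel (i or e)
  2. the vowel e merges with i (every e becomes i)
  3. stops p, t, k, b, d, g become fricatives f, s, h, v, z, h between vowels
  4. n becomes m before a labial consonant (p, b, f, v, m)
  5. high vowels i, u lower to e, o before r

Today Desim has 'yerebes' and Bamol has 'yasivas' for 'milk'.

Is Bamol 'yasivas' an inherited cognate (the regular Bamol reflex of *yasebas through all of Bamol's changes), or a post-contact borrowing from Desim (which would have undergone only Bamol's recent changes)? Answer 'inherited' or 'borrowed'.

If inherited, *yasebas would pass through all of Bamol's changes:
Bamol: *yasebas
  yasebas (rule 1 does not apply)
  yasebas → yasibas   [vowel merger]
  yasibas → yasivas   [intervocalic lenition]
  yasivas (rule 4 does not apply)
  yasivas (rule 5 does not apply)
  giving Bamol yasivas.
If borrowed from Desim 'yerebes' after the early changes, it would undergo only the recent ones:
  rule 4 (nasal place assimilation): no change (yerebes)
  rule 5 (pre-rhotic lowering): no change (yerebes)
  ⇒ as a loan: yerebes
Bamol 'yasivas' matches the inherited outcome exactly, so it is an inherited cognate, not a loan.

inherited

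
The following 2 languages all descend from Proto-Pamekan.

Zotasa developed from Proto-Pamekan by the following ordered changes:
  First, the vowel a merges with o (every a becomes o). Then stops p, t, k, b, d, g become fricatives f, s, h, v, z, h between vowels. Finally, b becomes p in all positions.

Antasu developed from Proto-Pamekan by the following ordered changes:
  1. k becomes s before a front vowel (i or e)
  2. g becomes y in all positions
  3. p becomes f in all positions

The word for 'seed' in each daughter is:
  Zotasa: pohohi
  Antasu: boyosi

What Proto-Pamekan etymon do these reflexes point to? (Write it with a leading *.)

*bogoki

Position 5: Zotasa has h, Antasu has s. Taking the neighbouring segments as reconstructed: Zotasa h could go back to *k or *g or *h; Antasu s could go back to *k or *s — the one source consistent with every daughter is *k.
Position 1: Zotasa has p, Antasu has b. Antasu preserves b here (none of its changes turn any other segment into b), so the proto-segment is *b.
This points to *bogoki. Verify forward in each daughter:
Zotasa: start from *bogoki.
  rule 1: no change — bogoki
  rule 2 (intervocalic lenition): bogoki → bohohi
  rule 3 (unconditioned shift): bohohi → pohohi
  ⇒ Zotasa pohohi
Antasu: *bogoki > bogosi > boyosi  (by palatalisation, unconditioned shift)
Only *bogoki yields all of Zotasa pohohi, Antasu boyosi.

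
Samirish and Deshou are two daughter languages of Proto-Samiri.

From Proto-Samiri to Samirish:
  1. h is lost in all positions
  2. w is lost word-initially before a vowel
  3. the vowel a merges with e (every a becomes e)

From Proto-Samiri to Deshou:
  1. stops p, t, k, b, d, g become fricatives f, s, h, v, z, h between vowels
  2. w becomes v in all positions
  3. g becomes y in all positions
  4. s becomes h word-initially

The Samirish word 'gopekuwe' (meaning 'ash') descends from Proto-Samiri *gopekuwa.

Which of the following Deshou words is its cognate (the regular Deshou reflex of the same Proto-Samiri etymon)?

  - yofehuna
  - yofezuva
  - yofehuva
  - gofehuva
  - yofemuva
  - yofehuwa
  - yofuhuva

Deshou: *gopekuwa > gofehuwa > gofehuva > yofehuva  (by intervocalic lenition, unconditioned shift, unconditioned shift)
Only 'yofehuva' matches the regular Deshou development of *gopekuwa.

yofehuva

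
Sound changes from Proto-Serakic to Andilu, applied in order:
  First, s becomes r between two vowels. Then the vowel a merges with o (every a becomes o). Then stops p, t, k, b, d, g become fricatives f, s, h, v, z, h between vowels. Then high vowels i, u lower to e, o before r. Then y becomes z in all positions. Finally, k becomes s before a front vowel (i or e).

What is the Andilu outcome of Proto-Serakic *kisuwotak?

Andilu: *kisuwotak
  kisuwotak → kiruwotak   [rhotacism]
  kiruwotak → kiruwotok   [vowel merger]
  kiruwotok → kiruwosok   [intervocalic lenition]
  kiruwosok → keruwosok   [pre-rhotic lowering]
  keruwosok (rule 5 does not apply)
  keruwosok → seruwosok   [palatalisation]
  giving Andilu seruwosok.

seruwosok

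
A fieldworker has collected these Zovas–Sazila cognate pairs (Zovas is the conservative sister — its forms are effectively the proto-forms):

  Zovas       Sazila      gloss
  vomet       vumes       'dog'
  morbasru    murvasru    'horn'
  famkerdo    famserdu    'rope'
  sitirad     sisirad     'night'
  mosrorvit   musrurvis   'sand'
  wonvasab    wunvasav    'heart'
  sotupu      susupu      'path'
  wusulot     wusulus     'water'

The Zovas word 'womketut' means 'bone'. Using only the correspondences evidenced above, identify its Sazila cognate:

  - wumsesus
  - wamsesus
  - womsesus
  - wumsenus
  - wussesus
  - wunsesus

vomet ~ vumes — Zovas o corresponds to Sazila u after a consonant, before a nasal.
famkerdo ~ famserdu — Zovas k corresponds to Sazila s after a consonant, before a front vowel.
sotupu ~ susupu — Zovas t corresponds to Sazila s between vowels (before a back vowel).
vomet ~ vumes, mosrorvit ~ musrurvis — Zovas t corresponds to Sazila s word-finally.
Applying these to Zovas 'womketut':
  womketut → wumketut   (o→u after a consonant, before a nasal)
  wumketut → wumsetut   (k→s after a consonant, before a front vowel)
  wumsetut → wumsesut   (t→s between vowels (before a back vowel))
  wumsesut → wumsesus   (t→s word-finally)
So the Sazila cognate is 'wumsesus'.

wumsesus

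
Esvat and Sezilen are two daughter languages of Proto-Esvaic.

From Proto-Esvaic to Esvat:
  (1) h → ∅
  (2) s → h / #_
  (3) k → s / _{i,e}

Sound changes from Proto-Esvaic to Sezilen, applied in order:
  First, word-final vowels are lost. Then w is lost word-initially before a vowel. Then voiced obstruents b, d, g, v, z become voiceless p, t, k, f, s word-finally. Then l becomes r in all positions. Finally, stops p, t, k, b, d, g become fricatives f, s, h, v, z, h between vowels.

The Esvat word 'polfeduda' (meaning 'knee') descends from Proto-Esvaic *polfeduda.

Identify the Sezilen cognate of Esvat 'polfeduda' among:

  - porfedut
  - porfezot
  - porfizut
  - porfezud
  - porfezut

Sezilen: *polfeduda > polfedud > polfedut > porfedut > porfezut  (by apocope, final devoicing, unconditioned shift, intervocalic lenition)
Only 'porfezut' matches the regular Sezilen development of *polfeduda.

porfezut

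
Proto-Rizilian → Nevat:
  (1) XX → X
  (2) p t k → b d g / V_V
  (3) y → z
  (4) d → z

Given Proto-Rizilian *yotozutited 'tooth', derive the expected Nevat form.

Nevat: *yotozutited > yodozudided > zodozudided > zozozuzizez  (by intervocalic voicing, unconditioned shift, unconditioned shift)

zozozuzizez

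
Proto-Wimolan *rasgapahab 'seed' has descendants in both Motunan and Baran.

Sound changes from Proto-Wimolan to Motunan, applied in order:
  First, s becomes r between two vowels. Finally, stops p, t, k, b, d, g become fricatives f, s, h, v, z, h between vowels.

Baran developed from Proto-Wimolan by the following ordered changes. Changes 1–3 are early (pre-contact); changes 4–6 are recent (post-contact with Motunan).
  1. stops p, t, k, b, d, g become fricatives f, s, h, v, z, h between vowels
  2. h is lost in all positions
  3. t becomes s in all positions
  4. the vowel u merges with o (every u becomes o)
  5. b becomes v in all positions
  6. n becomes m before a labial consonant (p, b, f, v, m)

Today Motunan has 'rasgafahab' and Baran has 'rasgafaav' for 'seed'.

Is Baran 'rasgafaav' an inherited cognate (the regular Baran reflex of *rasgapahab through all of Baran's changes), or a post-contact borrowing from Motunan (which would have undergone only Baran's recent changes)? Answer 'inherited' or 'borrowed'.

inherited

If inherited, *rasgapahab would pass through all of Baran's changes:
Baran: start from *rasgapahab.
  rule 1 (intervocalic lenition): rasgapahab → rasgafahab
  rule 2 (h-loss): rasgafahab → rasgafaab
  rule 3: no change — rasgafaab
  rule 4: no change — rasgafaab
  rule 5 (unconditioned shift): rasgafaab → rasgafaav
  rule 6: no change — rasgafaav
  ⇒ Baran rasgafaav
If borrowed from Motunan 'rasgafahab' after the early changes, it would undergo only the recent ones:
  rule 4 (vowel merger): no change (rasgafahab)
  rule 5 (unconditioned shift): rasgafahab → rasgafahav
  rule 6 (nasal place assimilation): no change (rasgafahav)
  ⇒ as a loan: rasgafahav
Baran 'rasgafaav' matches the inherited outcome exactly, so it is an inherited cognate, not a loan.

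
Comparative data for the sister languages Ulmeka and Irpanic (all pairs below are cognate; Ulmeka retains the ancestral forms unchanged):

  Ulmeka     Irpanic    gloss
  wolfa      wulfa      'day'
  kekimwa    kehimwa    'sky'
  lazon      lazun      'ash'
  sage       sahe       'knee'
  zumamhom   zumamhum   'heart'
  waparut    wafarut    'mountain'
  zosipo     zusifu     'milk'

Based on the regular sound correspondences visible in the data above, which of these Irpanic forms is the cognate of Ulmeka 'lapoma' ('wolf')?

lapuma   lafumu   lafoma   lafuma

zosipo ~ zusifu — Ulmeka p corresponds to Irpanic f between vowels (before a back vowel).
zumamhom ~ zumamhum — Ulmeka o corresponds to Irpanic u after a consonant, before a nasal.
Applying these to Ulmeka 'lapoma':
  lapoma → lafoma   (p→f between vowels (before a back vowel))
  lafoma → lafuma   (o→u after a consonant, before a nasal)
So the Irpanic cognate is 'lafuma'.

lafuma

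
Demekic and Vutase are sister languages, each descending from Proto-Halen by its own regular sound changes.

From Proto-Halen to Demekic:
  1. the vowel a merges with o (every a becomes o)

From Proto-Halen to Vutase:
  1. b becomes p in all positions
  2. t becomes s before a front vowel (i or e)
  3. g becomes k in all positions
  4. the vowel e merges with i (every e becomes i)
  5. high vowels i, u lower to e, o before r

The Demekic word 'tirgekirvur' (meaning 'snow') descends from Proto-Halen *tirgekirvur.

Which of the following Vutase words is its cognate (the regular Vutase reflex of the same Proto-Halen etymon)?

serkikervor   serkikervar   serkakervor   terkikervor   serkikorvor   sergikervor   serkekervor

serkikervor

Vutase: *tirgekirvur > sirgekirvur > sirkekirvur > sirkikirvur > serkikervor  (by palatalisation, unconditioned shift, vowel merger, pre-rhotic lowering)
Only 'serkikervor' matches the regular Vutase development of *tirgekirvur.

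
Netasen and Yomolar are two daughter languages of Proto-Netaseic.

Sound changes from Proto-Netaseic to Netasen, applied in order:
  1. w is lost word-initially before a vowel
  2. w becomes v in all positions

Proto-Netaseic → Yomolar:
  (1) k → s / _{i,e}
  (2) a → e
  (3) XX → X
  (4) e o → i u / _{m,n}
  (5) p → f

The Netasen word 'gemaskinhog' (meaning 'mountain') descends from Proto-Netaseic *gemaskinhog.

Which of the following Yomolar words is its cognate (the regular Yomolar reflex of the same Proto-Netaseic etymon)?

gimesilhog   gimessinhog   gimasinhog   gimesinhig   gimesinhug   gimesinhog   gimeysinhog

gimesinhog

Yomolar: *gemaskinhog > gemassinhog > gemessinhog > gemesinhog > gimesinhog  (by palatalisation, vowel merger, degemination, pre-nasal raising)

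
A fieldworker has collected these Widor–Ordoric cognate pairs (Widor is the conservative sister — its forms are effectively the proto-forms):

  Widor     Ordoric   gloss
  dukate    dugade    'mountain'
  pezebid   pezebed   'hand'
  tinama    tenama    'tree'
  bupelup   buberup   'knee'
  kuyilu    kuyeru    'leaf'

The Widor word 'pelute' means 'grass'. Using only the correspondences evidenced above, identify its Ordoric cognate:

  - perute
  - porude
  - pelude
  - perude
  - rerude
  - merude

perude

bupelup ~ buberup, kuyilu ~ kuyeru — Widor l corresponds to Ordoric r between vowels (before a back vowel).
dukate ~ dugade — Widor t corresponds to Ordoric d between vowels (before a front vowel).
Applying these to Widor 'pelute':
  pelute → perute   (l→r between vowels (before a back vowel))
  perute → perude   (t→d between vowels (before a front vowel))
So the Ordoric cognate is 'perude'.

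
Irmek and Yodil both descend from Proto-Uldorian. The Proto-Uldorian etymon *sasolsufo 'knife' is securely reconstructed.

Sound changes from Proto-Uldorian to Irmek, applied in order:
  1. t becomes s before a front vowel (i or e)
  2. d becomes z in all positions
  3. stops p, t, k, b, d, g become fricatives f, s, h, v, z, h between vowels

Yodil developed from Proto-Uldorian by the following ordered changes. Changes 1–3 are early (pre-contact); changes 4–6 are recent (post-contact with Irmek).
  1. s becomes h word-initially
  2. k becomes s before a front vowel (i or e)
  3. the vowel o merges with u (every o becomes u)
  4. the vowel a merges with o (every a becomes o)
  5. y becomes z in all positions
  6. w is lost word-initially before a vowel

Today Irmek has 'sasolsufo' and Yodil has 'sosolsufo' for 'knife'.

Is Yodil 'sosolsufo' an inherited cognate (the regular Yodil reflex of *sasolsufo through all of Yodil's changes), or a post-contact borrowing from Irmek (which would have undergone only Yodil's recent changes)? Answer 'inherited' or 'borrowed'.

borrowed

If inherited, *sasolsufo would pass through all of Yodil's changes:
Yodil: start from *sasolsufo.
  rule 1 (debuccalisation): sasolsufo → hasolsufo
  rule 2: no change — hasolsufo
  rule 3 (vowel merger): hasolsufo → hasulsufu
  rule 4 (vowel merger): hasulsufu → hosulsufu
  rule 5: no change — hosulsufu
  rule 6: no change — hosulsufu
  ⇒ Yodil hosulsufu
If borrowed from Irmek 'sasolsufo' after the early changes, it would undergo only the recent ones:
  rule 4 (vowel merger): sasolsufo → sosolsufo
  rule 5 (unconditioned shift): no change (sosolsufo)
  rule 6 (glide loss): no change (sosolsufo)
  ⇒ as a loan: sosolsufo
Yodil 'sosolsufo' matches the loan outcome 'sosolsufo', not the inherited 'hosulsufu' — it skipped the early Yodil changes, so it was borrowed from Irmek.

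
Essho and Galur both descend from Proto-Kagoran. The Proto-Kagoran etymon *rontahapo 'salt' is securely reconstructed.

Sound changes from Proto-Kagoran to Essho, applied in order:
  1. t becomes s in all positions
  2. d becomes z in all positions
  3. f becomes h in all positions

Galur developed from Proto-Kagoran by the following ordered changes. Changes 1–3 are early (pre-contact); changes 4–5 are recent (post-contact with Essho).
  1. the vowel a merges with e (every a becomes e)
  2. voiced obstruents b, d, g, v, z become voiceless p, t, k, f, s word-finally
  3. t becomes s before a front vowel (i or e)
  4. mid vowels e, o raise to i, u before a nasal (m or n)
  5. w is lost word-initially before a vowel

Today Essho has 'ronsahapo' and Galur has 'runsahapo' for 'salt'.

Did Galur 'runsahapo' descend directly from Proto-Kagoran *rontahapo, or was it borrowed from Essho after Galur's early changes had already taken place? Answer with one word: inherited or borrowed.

If inherited, *rontahapo would pass through all of Galur's changes:
Galur: *rontahapo > rontehepo > ronsehepo > runsehepo  (by vowel merger, palatalisation, pre-nasal raising)
If borrowed from Essho 'ronsahapo' after the early changes, it would undergo only the recent ones:
  rule 4 (pre-nasal raising): ronsahapo → runsahapo
  rule 5 (glide loss): no change (runsahapo)
  ⇒ as a loan: runsahapo
Galur 'runsahapo' matches the loan outcome 'runsahapo', not the inherited 'runsehepo' — it skipped the early Galur changes, so it was borrowed from Essho.

borrowed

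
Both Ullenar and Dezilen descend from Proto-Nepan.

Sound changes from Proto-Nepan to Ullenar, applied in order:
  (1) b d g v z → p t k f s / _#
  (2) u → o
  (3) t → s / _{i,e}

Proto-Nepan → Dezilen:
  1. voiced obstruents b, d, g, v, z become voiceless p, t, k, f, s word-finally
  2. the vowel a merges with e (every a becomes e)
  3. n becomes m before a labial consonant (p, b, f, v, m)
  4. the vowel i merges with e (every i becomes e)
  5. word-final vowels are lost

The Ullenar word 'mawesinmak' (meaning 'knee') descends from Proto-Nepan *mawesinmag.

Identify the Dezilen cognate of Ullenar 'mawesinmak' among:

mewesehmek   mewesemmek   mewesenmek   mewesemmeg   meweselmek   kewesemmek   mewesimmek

Dezilen: *mawesinmag > mawesinmak > mewesinmek > mewesimmek > mewesemmek  (by final devoicing, vowel merger, nasal place assimilation, vowel merger)

mewesemmek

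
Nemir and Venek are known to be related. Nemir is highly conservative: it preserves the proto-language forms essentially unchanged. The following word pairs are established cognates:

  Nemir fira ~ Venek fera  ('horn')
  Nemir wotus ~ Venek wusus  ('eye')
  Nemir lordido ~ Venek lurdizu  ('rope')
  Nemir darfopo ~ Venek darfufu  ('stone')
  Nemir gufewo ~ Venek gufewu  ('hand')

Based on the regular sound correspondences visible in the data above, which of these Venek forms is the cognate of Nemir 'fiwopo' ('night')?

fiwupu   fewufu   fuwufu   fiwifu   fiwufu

darfopo ~ darfufu — Nemir o corresponds to Venek u after a consonant, before a labial obstruent.
darfopo ~ darfufu — Nemir p corresponds to Venek f between vowels (before a back vowel).
lordido ~ lurdizu, darfopo ~ darfufu — Nemir o corresponds to Venek u word-finally.
Applying these to Nemir 'fiwopo':
  fiwopo → fiwupo   (o→u after a consonant, before a labial obstruent)
  fiwupo → fiwufo   (p→f between vowels (before a back vowel))
  fiwufo → fiwufu   (o→u word-finally)
So the Venek cognate is 'fiwufu'.

fiwufu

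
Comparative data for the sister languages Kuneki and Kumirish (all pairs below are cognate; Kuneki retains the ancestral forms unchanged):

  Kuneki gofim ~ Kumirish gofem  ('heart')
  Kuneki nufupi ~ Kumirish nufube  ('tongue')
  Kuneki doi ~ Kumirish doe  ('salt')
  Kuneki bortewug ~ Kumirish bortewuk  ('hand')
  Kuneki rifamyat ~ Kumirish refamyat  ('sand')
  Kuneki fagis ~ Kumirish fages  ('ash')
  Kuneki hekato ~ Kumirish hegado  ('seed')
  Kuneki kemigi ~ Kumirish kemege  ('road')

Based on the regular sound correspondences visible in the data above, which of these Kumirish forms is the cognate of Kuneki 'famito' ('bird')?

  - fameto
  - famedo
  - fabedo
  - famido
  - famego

famedo

fagis ~ fages, kemigi ~ kemege — Kuneki i corresponds to Kumirish e after a consonant, before a consonant other than r, m, n, p, b, f, v.
hekato ~ hegado — Kuneki t corresponds to Kumirish d between vowels (before a back vowel).
Applying these to Kuneki 'famito':
  famito → fameto   (i→e after a consonant, before a consonant other than r, m, n, p, b, f, v)
  fameto → famedo   (t→d between vowels (before a back vowel))
So the Kumirish cognate is 'famedo'.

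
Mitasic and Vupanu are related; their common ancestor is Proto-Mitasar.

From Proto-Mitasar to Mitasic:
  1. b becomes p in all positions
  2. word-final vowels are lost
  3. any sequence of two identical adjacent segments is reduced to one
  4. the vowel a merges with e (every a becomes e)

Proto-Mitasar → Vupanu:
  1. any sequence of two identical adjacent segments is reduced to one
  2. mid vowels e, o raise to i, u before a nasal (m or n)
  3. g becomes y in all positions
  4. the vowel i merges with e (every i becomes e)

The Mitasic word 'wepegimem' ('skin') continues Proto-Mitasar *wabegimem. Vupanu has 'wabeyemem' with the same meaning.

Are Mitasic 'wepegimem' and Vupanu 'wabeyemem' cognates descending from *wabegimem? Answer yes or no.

yes

Derive the expected Vupanu reflex of *wabegimem:
Vupanu: *wabegimem > wabegimim > wabeyimim > wabeyemem  (by pre-nasal raising, unconditioned shift, vowel merger)
Vupanu 'wabeyemem' matches the regular reflex exactly, so the pair is cognate.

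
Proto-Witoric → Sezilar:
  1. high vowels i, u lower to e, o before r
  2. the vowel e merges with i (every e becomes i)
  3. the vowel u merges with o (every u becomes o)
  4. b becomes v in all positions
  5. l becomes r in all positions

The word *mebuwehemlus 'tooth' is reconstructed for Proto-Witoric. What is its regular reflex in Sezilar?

mivowihimros

Sezilar: *mebuwehemlus
  mebuwehemlus (rule 1 does not apply)
  mebuwehemlus → mibuwihimlus   [vowel merger]
  mibuwihimlus → mibowihimlos   [vowel merger]
  mibowihimlos → mivowihimlos   [unconditioned shift]
  mivowihimlos → mivowihimros   [unconditioned shift]
  giving Sezilar mivowihimros.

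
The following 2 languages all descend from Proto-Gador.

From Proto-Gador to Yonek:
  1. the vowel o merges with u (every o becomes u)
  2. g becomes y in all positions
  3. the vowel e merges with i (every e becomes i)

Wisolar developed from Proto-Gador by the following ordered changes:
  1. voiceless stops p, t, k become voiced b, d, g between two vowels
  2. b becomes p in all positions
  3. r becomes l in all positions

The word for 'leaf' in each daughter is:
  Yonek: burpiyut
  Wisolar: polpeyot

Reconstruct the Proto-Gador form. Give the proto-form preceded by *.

Position 2: Yonek has u, Wisolar has o. Wisolar preserves o here (none of its changes turn any other segment into o), so the proto-segment is *o.
Position 7: Yonek has u, Wisolar has o. Wisolar preserves o here (none of its changes turn any other segment into o), so the proto-segment is *o.
Position 1: Yonek has b, Wisolar has p. Yonek preserves b here (none of its changes turn any other segment into b), so the proto-segment is *b.
This points to *borpeyot. Verify forward in each daughter:
Yonek: *borpeyot
  borpeyot → burpeyut   [vowel merger]
  burpeyut (rule 2 does not apply)
  burpeyut → burpiyut   [vowel merger]
  giving Yonek burpiyut.
Wisolar: *borpeyot > porpeyot > polpeyot  (by unconditioned shift, unconditioned shift)
*borpeyot is the unique common source.

*borpeyot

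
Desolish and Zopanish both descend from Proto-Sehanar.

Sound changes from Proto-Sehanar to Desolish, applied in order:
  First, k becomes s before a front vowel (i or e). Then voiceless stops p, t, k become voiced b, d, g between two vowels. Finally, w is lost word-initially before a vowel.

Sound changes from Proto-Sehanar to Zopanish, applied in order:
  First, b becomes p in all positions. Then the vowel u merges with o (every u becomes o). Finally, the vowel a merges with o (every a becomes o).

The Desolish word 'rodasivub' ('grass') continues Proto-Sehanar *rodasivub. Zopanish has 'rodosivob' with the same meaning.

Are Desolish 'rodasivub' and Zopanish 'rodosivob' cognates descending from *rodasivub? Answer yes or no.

no

Derive the expected Zopanish reflex of *rodasivub:
Zopanish: start from *rodasivub.
  rule 1 (unconditioned shift): rodasivub → rodasivup
  rule 2 (vowel merger): rodasivup → rodasivop
  rule 3 (vowel merger): rodasivop → rodosivop
  ⇒ Zopanish rodosivop
The regular Zopanish reflex would be 'rodosivop', but the attested form is 'rodosivob'. The correspondence is irregular, so they are not cognates (the Zopanish form has a different source).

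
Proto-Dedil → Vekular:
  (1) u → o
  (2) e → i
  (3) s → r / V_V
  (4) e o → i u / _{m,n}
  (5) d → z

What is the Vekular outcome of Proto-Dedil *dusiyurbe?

zoriyorbi

Vekular: *dusiyurbe
  dusiyurbe → dosiyorbe   [vowel merger]
  dosiyorbe → dosiyorbi   [vowel merger]
  dosiyorbi → doriyorbi   [rhotacism]
  doriyorbi (rule 4 does not apply)
  doriyorbi → zoriyorbi   [unconditioned shift]
  giving Vekular zoriyorbi.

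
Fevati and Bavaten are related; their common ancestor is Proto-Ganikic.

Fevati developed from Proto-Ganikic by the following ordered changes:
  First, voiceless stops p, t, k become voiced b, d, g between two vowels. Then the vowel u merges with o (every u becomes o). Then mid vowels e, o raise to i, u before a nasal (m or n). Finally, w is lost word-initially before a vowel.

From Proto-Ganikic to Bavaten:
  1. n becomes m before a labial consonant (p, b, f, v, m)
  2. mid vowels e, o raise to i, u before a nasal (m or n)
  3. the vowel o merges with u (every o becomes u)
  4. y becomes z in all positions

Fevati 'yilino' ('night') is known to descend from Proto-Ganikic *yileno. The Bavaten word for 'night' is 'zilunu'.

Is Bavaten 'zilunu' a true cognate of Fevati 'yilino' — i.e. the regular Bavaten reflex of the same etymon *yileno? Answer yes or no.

Derive the expected Bavaten reflex of *yileno:
Bavaten: start from *yileno.
  rule 1: no change — yileno
  rule 2 (pre-nasal raising): yileno → yilino
  rule 3 (vowel merger): yilino → yilinu
  rule 4 (unconditioned shift): yilinu → zilinu
  ⇒ Bavaten zilinu
The regular Bavaten reflex would be 'zilinu', but the attested form is 'zilunu'. The correspondence is irregular, so they are not cognates (the Bavaten form has a different source).

no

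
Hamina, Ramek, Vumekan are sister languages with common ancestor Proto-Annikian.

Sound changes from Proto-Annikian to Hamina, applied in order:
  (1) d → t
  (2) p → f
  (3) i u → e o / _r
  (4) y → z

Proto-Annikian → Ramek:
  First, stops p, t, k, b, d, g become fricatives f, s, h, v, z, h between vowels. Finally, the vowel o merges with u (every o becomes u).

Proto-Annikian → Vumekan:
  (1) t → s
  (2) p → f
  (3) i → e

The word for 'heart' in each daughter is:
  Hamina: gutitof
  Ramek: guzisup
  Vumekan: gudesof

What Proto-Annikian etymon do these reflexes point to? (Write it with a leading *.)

*guditop

Position 4: Hamina has i, Ramek has i, Vumekan has e. Hamina preserves i here (none of its changes turn any other segment into i), so the proto-segment is *i.
Position 3: Hamina has t, Ramek has z, Vumekan has d. Vumekan preserves d here (none of its changes turn any other segment into d), so the proto-segment is *d.
Position 6: Hamina has o, Ramek has u, Vumekan has o. Vumekan preserves o here (none of its changes turn any other segment into o), so the proto-segment is *o.
This points to *guditop. Verify forward in each daughter:
Hamina: *guditop
  guditop → gutitop   [unconditioned shift]
  gutitop → gutitof   [unconditioned shift]
  gutitof (rule 3 does not apply)
  gutitof (rule 4 does not apply)
  giving Hamina gutitof.
Ramek: *guditop > guzisop > guzisup  (by intervocalic lenition, vowel merger)
Vumekan: *guditop > gudisop > gudisof > gudesof  (by unconditioned shift, unconditioned shift, vowel merger)
Only *guditop yields all of Hamina gutitof, Ramek guzisup, Vumekan gudesof.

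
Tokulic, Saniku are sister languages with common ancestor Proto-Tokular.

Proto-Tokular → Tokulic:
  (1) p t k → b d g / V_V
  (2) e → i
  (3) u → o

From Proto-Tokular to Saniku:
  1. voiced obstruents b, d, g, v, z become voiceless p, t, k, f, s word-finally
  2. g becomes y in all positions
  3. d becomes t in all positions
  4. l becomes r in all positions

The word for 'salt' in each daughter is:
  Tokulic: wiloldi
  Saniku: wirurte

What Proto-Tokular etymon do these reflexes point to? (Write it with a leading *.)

*wilulde

Position 3: Tokulic has l, Saniku has r. Tokulic preserves l here (none of its changes turn any other segment into l), so the proto-segment is *l.
Position 6: Tokulic has d, Saniku has t. Taking the neighbouring segments as reconstructed: Tokulic d can only go back to *d; Saniku t could go back to *t or *d — the one source consistent with every daughter is *d.
This points to *wilulde. Verify forward in each daughter:
Tokulic: start from *wilulde.
  rule 1: no change — wilulde
  rule 2 (vowel merger): wilulde → wiluldi
  rule 3 (vowel merger): wiluldi → wiloldi
  ⇒ Tokulic wiloldi
Saniku: start from *wilulde.
  rule 1: no change — wilulde
  rule 2: no change — wilulde
  rule 3 (unconditioned shift): wilulde → wilulte
  rule 4 (unconditioned shift): wilulte → wirurte
  ⇒ Saniku wirurte
Only *wilulde yields all of Tokulic wiloldi, Saniku wirurte.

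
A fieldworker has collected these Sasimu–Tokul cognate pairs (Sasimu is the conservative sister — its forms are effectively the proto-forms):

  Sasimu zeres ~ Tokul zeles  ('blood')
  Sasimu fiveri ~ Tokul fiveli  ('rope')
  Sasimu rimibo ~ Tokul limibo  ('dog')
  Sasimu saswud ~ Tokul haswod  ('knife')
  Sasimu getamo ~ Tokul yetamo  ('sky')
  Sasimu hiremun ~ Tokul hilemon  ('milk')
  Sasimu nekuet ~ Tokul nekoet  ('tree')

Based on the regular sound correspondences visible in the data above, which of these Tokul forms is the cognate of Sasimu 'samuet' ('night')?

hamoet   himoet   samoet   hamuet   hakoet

hamoet

saswud ~ haswod — Sasimu s corresponds to Tokul h word-initially before a back vowel.
nekuet ~ nekoet — Sasimu u corresponds to Tokul o after a consonant, before a front vowel.
Applying these to Sasimu 'samuet':
  samuet → hamuet   (s→h word-initially before a back vowel)
  hamuet → hamoet   (u→o after a consonant, before a front vowel)
So the Tokul cognate is 'hamoet'.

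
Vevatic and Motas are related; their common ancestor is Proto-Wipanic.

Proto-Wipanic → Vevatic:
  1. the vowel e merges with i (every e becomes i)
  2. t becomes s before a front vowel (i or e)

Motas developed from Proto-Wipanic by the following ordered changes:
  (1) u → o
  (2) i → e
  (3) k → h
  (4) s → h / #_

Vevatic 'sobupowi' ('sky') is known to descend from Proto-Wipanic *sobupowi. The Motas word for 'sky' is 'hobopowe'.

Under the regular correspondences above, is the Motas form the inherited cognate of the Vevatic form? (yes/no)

yes

Derive the expected Motas reflex of *sobupowi:
Motas: *sobupowi > sobopowi > sobopowe > hobopowe  (by vowel merger, vowel merger, debuccalisation)
Motas 'hobopowe' matches the regular reflex exactly, so the pair is cognate.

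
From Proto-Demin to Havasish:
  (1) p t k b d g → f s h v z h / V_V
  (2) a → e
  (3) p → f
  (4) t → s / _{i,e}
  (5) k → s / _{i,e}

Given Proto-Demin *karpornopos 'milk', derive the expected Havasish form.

Havasish: start from *karpornopos.
  rule 1 (intervocalic lenition): karpornopos → karpornofos
  rule 2 (vowel merger): karpornofos → kerpornofos
  rule 3 (unconditioned shift): kerpornofos → kerfornofos
  rule 4: no change — kerfornofos
  rule 5 (palatalisation): kerfornofos → serfornofos
  ⇒ Havasish serfornofos

serfornofos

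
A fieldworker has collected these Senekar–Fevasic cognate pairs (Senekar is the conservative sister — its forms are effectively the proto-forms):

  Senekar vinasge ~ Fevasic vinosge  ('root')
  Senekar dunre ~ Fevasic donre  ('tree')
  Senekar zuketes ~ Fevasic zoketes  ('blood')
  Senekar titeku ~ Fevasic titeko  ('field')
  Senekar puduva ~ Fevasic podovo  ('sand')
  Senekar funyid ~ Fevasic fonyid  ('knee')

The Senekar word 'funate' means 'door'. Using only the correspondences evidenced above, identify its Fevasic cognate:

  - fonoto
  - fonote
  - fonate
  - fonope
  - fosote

fonote

dunre ~ donre, funyid ~ fonyid — Senekar u corresponds to Fevasic o after a consonant, before a nasal.
vinasge ~ vinosge — Senekar a corresponds to Fevasic o after a consonant, before a consonant other than r, m, n, p, b, f, v.
Applying these to Senekar 'funate':
  funate → fonate   (u→o after a consonant, before a nasal)
  fonate → fonote   (a→o after a consonant, before a consonant other than r, m, n, p, b, f, v)
So the Fevasic cognate is 'fonote'.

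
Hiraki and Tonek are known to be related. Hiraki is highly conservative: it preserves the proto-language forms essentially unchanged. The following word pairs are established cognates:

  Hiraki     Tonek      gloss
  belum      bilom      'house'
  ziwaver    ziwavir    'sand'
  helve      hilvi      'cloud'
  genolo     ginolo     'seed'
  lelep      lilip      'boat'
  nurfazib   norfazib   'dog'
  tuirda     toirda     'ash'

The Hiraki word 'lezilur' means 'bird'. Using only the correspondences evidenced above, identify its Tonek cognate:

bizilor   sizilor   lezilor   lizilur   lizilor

lizilor

belum ~ bilom, helve ~ hilvi — Hiraki e corresponds to Tonek i after a consonant, before a consonant other than r, m, n, p, b, f, v.
nurfazib ~ norfazib — Hiraki u corresponds to Tonek o after a consonant, before r.
Applying these to Hiraki 'lezilur':
  lezilur → lizilur   (e→i after a consonant, before a consonant other than r, m, n, p, b, f, v)
  lizilur → lizilor   (u→o after a consonant, before r)
So the Tonek cognate is 'lizilor'.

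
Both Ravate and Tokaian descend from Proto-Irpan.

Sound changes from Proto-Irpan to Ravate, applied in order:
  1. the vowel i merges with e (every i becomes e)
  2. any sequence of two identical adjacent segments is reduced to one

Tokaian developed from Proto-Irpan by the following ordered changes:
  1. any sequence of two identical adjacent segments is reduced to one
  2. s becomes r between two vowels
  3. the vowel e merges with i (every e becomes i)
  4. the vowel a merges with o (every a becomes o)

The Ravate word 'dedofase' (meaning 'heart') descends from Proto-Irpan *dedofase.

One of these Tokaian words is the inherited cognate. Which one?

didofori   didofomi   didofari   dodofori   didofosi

didofori

Tokaian: *dedofase
  dedofase (rule 1 does not apply)
  dedofase → dedofare   [rhotacism]
  dedofare → didofari   [vowel merger]
  didofari → didofori   [vowel merger]
  giving Tokaian didofori.
Only 'didofori' matches the regular Tokaian development of *dedofase.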